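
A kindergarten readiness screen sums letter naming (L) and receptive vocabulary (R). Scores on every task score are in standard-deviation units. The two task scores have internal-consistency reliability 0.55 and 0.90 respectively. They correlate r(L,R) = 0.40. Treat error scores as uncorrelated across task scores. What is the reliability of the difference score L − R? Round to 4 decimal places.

0.5417

Var(L−R) = 1 + 1 − 2·0.40 = 2 − 0.8 = 1.2.
Because errors are independent across components, Cov(Tᵢ,Tⱼ) = Cov(Xᵢ,Xⱼ); the off-diagonal part of the true-score variance is the same as above.
True-score variance = [0.55 + 0.90] − 0.8 = 1.45 − 0.8 = 0.65.
Reliability = 0.65 / 1.2 = 0.5417.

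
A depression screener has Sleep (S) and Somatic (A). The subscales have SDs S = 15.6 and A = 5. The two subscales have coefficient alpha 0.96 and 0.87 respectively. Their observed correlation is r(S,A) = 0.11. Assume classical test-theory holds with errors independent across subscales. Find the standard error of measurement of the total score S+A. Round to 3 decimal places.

3.603

Var(total) = 268.36 + 17.16 = 285.52.
True-score variance = 255.376 + 17.16 = 272.536, so reliability = 0.9545.
Error variance = 285.52 − 272.536 = 12.9844; SEM = √12.9844 = 3.603.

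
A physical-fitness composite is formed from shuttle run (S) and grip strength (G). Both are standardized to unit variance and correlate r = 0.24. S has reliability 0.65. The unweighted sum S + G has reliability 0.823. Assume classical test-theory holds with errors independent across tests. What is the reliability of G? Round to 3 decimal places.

0.911

Var(S+G) = 2 + 2·0.24 = 2.480.
True-score variance = ρ_S + ρ_G + 2·0.24, so 0.823 = (0.65 + ρ_G + 0.48) / 2.480.
ρ_G = 0.823·2.480 − 0.65 − 0.48 = 0.911.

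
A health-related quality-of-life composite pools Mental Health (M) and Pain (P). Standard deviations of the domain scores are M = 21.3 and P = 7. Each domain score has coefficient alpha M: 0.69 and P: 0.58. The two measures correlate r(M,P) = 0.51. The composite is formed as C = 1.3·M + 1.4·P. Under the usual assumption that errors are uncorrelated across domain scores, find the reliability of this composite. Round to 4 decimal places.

Var(C) = 1.3²·21.3² + 1.4²·7² + 2·[1.82·21.3·7·0.51] = 862.776 + 276.789 = 1139.57.
Because errors are independent across components, Cov(Tᵢ,Tⱼ) = Cov(Xᵢ,Xⱼ); the off-diagonal part of the true-score variance is the same as above.
True-score variance = [1.3²·21.3²·0.69 + 1.4²·7²·0.58] + 276.789 = 584.751 + 276.789 = 861.54.
Reliability = 861.54 / 1139.57 = 0.7560.

0.7560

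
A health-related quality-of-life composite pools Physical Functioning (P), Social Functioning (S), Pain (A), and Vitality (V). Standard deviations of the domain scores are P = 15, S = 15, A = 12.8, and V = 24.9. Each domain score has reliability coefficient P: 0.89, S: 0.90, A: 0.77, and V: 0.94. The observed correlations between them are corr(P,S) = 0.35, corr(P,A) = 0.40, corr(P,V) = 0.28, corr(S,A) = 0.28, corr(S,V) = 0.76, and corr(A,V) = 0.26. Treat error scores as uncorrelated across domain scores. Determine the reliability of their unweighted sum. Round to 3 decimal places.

0.953

Var(P+S+A+V) = 15² + 15² + 12.8² + 24.9² + 2·[15·15·0.35 + 15·12.8·0.40 + 15·24.9·0.28 + 15·12.8·0.28 + 15·24.9·0.76 + 12.8·24.9·0.26] = 1233.85 + 1361.23 = 2595.08.
With uncorrelated errors the cross-covariances are all true-score covariance, so they carry over unchanged; only the diagonal terms shrink to ρᵢσᵢ².
True-score variance = [15²·0.89 + 15²·0.90 + 12.8²·0.77 + 24.9²·0.94] + 1361.23 = 1111.72 + 1361.23 = 2472.95.
Reliability = 2472.95 / 2595.08 = 0.953.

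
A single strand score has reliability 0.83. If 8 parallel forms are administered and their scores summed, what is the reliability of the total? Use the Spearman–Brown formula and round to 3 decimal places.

ρ_k = kρ / (1 + (k−1)ρ) = 8·0.83 / (1 + 7·0.83) = 6.640 / 6.810 = 0.975.

0.975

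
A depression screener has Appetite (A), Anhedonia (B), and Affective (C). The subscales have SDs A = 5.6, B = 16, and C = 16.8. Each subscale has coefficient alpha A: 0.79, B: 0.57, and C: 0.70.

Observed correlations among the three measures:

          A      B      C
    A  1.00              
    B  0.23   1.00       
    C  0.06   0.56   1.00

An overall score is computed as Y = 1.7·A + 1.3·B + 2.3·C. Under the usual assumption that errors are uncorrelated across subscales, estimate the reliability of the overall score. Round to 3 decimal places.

0.786

Var(Y) = 1.7²·5.6² + 1.3²·16² + 2.3²·16.8² + 2·[2.21·5.6·16·0.23 + 3.91·5.6·16.8·0.06 + 2.99·16·16.8·0.56] = 2016.32 + 1035.39 = 3051.71.
Because errors are independent across components, Cov(Tᵢ,Tⱼ) = Cov(Xᵢ,Xⱼ); the off-diagonal part of the true-score variance is the same as above.
True-score variance = [1.7²·5.6²·0.79 + 1.3²·16²·0.57 + 2.3²·16.8²·0.70] + 1035.39 = 1363.34 + 1035.39 = 2398.72.
Reliability = 2398.72 / 3051.71 = 0.786.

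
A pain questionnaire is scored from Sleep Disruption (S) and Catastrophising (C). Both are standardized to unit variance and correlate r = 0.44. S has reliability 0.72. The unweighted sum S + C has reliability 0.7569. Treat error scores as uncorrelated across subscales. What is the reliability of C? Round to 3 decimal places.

0.580

Var(S+C) = 2 + 2·0.44 = 2.880.
True-score variance = ρ_S + ρ_C + 2·0.44, so 0.7569 = (0.72 + ρ_C + 0.88) / 2.880.
ρ_C = 0.7569·2.880 − 0.72 − 0.88 = 0.580.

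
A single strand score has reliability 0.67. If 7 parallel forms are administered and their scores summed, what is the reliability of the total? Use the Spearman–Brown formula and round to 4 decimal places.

ρ_k = kρ / (1 + (k−1)ρ) = 7·0.67 / (1 + 6·0.67) = 4.690 / 5.020 = 0.9343.

0.9343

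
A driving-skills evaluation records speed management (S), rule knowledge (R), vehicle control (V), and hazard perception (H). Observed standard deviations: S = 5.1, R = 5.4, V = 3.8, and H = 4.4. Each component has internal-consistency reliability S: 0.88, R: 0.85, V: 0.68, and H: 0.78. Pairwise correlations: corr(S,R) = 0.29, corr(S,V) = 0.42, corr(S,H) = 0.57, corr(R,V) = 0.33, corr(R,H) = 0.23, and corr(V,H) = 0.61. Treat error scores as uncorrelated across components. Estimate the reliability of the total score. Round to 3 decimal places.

Var(S+R+V+H) = 5.1² + 5.4² + 3.8² + 4.4² + 2·[5.1·5.4·0.29 + 5.1·3.8·0.42 + 5.1·4.4·0.57 + 5.4·3.8·0.33 + 5.4·4.4·0.23 + 3.8·4.4·0.61] = 88.97 + 102.705 = 191.675.
Because errors are independent across components, Cov(Tᵢ,Tⱼ) = Cov(Xᵢ,Xⱼ); the off-diagonal part of the true-score variance is the same as above.
True-score variance = [5.1²·0.88 + 5.4²·0.85 + 3.8²·0.68 + 4.4²·0.78] + 102.705 = 72.5948 + 102.705 = 175.3.
Reliability = 175.3 / 191.675 = 0.915.

0.915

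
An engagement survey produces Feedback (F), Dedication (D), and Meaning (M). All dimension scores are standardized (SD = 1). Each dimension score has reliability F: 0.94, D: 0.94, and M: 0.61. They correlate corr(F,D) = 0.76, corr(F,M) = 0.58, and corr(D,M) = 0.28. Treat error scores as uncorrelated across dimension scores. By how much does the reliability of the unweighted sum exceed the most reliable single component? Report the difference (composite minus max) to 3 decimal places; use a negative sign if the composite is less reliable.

-0.022

Var(sum) = 3 + 3.24 = 6.24; true-score variance = 2.49 + 3.24 = 5.73; composite reliability = 0.9183.
Max component reliability = 0.9400.
Difference = 0.9183 − 0.9400 = -0.022.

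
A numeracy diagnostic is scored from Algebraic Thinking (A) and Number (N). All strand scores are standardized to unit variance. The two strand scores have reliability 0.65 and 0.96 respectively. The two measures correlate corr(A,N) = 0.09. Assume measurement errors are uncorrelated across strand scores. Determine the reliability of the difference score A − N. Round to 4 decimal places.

0.7857

Var(A−N) = 1 + 1 − 2·0.09 = 2 − 0.18 = 1.82.
Because errors are independent across components, Cov(Tᵢ,Tⱼ) = Cov(Xᵢ,Xⱼ); the off-diagonal part of the true-score variance is the same as above.
True-score variance = [0.65 + 0.96] − 0.18 = 1.61 − 0.18 = 1.43.
Reliability = 1.43 / 1.82 = 0.7857.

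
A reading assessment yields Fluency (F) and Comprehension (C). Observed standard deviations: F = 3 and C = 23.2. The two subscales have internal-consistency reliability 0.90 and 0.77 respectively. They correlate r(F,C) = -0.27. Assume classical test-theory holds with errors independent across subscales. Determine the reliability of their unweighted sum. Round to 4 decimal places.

0.7553

Var(F+C) = 3² + 23.2² + 2·[3·23.2·(-0.27)] = 547.24 − 37.584 = 509.656.
With uncorrelated errors the cross-covariances are all true-score covariance, so they carry over unchanged; only the diagonal terms shrink to ρᵢσᵢ².
True-score variance = [3²·0.90 + 23.2²·0.77] − 37.584 = 422.545 − 37.584 = 384.961.
Reliability = 384.961 / 509.656 = 0.7553.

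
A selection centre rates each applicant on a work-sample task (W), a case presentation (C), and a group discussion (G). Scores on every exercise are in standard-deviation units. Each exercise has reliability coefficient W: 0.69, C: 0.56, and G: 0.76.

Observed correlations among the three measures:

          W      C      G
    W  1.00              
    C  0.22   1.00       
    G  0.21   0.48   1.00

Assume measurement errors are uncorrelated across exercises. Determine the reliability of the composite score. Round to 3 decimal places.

Var(W+C+G) = 3 + 2·[0.22 + 0.21 + 0.48] = 3 + 1.82 = 4.82.
Under uncorrelated errors the observed covariances equal the true-score covariances, so only the own-variance terms attenuate.
True-score variance = [0.69 + 0.56 + 0.76] + 1.82 = 2.01 + 1.82 = 3.83.
Reliability = 3.83 / 4.82 = 0.795.

0.795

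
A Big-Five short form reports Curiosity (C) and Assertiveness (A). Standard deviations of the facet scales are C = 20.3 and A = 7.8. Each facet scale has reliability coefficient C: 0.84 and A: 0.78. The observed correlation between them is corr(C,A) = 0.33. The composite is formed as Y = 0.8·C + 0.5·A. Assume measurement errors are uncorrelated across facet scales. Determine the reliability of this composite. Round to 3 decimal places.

Var(Y) = 0.8²·20.3² + 0.5²·7.8² + 2·[0.4·20.3·7.8·0.33] = 278.948 + 41.8018 = 320.749.
Because errors are independent across components, Cov(Tᵢ,Tⱼ) = Cov(Xᵢ,Xⱼ); the off-diagonal part of the true-score variance is the same as above.
True-score variance = [0.8²·20.3²·0.84 + 0.5²·7.8²·0.78] + 41.8018 = 233.403 + 41.8018 = 275.205.
Reliability = 275.205 / 320.749 = 0.858.

0.858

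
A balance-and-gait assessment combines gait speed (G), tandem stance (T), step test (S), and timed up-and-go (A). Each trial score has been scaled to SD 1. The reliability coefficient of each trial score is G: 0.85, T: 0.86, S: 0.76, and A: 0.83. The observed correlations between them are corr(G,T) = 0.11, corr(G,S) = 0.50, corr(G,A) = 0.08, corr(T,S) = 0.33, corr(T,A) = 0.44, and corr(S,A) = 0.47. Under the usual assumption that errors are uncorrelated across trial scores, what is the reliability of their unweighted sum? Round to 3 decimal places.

Var(G+T+S+A) = 4 + 2·[0.11 + 0.50 + 0.08 + 0.33 + 0.44 + 0.47] = 4 + 3.86 = 7.86.
With uncorrelated errors the cross-covariances are all true-score covariance, so they carry over unchanged; only the diagonal terms shrink to ρᵢσᵢ².
True-score variance = [0.85 + 0.86 + 0.76 + 0.83] + 3.86 = 3.3 + 3.86 = 7.16.
Reliability = 7.16 / 7.86 = 0.911.

0.911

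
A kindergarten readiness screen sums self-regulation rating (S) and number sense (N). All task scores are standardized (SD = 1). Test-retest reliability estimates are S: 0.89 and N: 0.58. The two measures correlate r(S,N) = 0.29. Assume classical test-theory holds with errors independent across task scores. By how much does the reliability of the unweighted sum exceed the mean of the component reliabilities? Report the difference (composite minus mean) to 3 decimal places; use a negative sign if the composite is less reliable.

Var(sum) = 2 + 0.58 = 2.58; true-score variance = 1.47 + 0.58 = 2.05; composite reliability = 0.7946.
Mean component reliability = 0.7350.
Difference = 0.7946 − 0.7350 = 0.060.

0.060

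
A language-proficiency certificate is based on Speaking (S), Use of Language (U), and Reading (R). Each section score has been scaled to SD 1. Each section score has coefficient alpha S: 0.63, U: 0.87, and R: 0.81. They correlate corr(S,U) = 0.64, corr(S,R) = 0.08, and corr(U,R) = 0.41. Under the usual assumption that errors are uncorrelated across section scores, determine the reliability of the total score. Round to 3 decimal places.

Var(S+U+R) = 3 + 2·[0.64 + 0.08 + 0.41] = 3 + 2.26 = 5.26.
Under uncorrelated errors the observed covariances equal the true-score covariances, so only the own-variance terms attenuate.
True-score variance = [0.63 + 0.87 + 0.81] + 2.26 = 2.31 + 2.26 = 4.57.
Reliability = 4.57 / 5.26 = 0.869.

0.869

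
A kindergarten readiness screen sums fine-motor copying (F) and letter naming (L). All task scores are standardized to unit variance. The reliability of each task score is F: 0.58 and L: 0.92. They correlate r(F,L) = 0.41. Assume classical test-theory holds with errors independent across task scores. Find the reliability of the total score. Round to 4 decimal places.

Var(F+L) = 2 + 2·[0.41] = 2 + 0.82 = 2.82.
With uncorrelated errors the cross-covariances are all true-score covariance, so they carry over unchanged; only the diagonal terms shrink to ρᵢσᵢ².
True-score variance = [0.58 + 0.92] + 0.82 = 1.5 + 0.82 = 2.32.
Reliability = 2.32 / 2.82 = 0.8227.

0.8227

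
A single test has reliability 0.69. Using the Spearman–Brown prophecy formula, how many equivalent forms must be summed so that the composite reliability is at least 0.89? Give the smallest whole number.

k ≥ ρ*(1−ρ₁)/(ρ₁(1−ρ*)) = 0.89·0.31 / (0.69·0.11) = 3.635.
Smallest integer k = 4.

4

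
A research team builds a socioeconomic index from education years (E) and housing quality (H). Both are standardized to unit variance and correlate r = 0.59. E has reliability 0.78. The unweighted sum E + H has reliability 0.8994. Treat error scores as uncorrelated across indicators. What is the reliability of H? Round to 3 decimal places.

0.900

Var(E+H) = 2 + 2·0.59 = 3.180.
True-score variance = ρ_E + ρ_H + 2·0.59, so 0.8994 = (0.78 + ρ_H + 1.18) / 3.180.
ρ_H = 0.8994·3.180 − 0.78 − 1.18 = 0.900.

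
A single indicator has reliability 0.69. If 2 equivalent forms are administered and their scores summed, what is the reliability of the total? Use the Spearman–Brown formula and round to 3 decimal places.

0.817

ρ_k = kρ / (1 + (k−1)ρ) = 2·0.69 / (1 + 1·0.69) = 1.380 / 1.690 = 0.817.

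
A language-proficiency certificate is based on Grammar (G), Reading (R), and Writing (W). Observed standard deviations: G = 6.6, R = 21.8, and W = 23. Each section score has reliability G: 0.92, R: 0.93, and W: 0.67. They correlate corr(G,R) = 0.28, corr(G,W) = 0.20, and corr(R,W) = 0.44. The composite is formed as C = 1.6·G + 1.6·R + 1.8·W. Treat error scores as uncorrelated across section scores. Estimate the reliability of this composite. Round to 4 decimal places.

0.8595

Var(C) = 1.6²·6.6² + 1.6²·21.8² + 1.8²·23² + 2·[2.56·6.6·21.8·0.28 + 2.88·6.6·23·0.20 + 2.88·21.8·23·0.44] = 3042.09 + 1651.89 = 4693.98.
With uncorrelated errors the cross-covariances are all true-score covariance, so they carry over unchanged; only the diagonal terms shrink to ρᵢσᵢ².
True-score variance = [1.6²·6.6²·0.92 + 1.6²·21.8²·0.93 + 1.8²·23²·0.67] + 1651.89 = 2382.4 + 1651.89 = 4034.29.
Reliability = 4034.29 / 4693.98 = 0.8595.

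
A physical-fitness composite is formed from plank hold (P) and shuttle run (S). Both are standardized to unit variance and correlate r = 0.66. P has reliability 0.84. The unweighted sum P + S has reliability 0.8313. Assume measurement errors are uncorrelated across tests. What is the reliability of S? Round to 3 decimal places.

0.600

Var(P+S) = 2 + 2·0.66 = 3.320.
True-score variance = ρ_P + ρ_S + 2·0.66, so 0.8313 = (0.84 + ρ_S + 1.32) / 3.320.
ρ_S = 0.8313·3.320 − 0.84 − 1.32 = 0.600.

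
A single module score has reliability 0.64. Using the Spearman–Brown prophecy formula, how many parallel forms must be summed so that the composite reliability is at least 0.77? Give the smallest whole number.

k ≥ ρ*(1−ρ₁)/(ρ₁(1−ρ*)) = 0.77·0.36 / (0.64·0.23) = 1.883.
Smallest integer k = 2.

2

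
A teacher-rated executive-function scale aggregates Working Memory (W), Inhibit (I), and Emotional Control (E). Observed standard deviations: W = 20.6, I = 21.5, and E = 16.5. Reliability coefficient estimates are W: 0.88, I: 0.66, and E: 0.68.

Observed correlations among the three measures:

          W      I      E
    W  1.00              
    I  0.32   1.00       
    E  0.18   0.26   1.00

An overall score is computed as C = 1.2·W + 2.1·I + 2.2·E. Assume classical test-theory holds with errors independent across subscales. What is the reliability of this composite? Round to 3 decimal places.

Var(C) = 1.2²·20.6² + 2.1²·21.5² + 2.2²·16.5² + 2·[2.52·20.6·21.5·0.32 + 2.64·20.6·16.5·0.18 + 4.62·21.5·16.5·0.26] = 3967.29 + 1889.6 = 5856.89.
With uncorrelated errors the cross-covariances are all true-score covariance, so they carry over unchanged; only the diagonal terms shrink to ρᵢσᵢ².
True-score variance = [1.2²·20.6²·0.88 + 2.1²·21.5²·0.66 + 2.2²·16.5²·0.68] + 1889.6 = 2779.2 + 1889.6 = 4668.8.
Reliability = 4668.8 / 5856.89 = 0.797.

0.797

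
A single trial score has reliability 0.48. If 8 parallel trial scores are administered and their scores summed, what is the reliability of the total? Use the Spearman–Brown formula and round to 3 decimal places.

ρ_k = kρ / (1 + (k−1)ρ) = 8·0.48 / (1 + 7·0.48) = 3.840 / 4.360 = 0.881.

0.881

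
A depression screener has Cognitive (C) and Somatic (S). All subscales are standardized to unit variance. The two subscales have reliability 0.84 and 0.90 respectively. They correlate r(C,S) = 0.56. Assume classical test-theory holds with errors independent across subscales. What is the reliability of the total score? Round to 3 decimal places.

Var(C+S) = 2 + 2·[0.56] = 2 + 1.12 = 3.12.
Because errors are independent across components, Cov(Tᵢ,Tⱼ) = Cov(Xᵢ,Xⱼ); the off-diagonal part of the true-score variance is the same as above.
True-score variance = [0.84 + 0.90] + 1.12 = 1.74 + 1.12 = 2.86.
Reliability = 2.86 / 3.12 = 0.917.

0.917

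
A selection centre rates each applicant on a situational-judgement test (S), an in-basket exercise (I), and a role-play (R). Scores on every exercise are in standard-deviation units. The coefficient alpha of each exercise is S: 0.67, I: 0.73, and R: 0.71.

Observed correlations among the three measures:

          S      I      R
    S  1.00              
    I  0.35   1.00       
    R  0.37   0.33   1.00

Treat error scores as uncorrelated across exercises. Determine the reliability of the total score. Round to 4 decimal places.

Var(S+I+R) = 3 + 2·[0.35 + 0.37 + 0.33] = 3 + 2.1 = 5.1.
Under uncorrelated errors the observed covariances equal the true-score covariances, so only the own-variance terms attenuate.
True-score variance = [0.67 + 0.73 + 0.71] + 2.1 = 2.11 + 2.1 = 4.21.
Reliability = 4.21 / 5.1 = 0.8255.

0.8255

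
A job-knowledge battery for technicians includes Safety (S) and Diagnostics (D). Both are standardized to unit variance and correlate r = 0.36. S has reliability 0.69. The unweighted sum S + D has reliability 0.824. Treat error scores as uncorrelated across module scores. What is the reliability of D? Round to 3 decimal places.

Var(S+D) = 2 + 2·0.36 = 2.720.
True-score variance = ρ_S + ρ_D + 2·0.36, so 0.824 = (0.69 + ρ_D + 0.72) / 2.720.
ρ_D = 0.824·2.720 − 0.69 − 0.72 = 0.831.

0.831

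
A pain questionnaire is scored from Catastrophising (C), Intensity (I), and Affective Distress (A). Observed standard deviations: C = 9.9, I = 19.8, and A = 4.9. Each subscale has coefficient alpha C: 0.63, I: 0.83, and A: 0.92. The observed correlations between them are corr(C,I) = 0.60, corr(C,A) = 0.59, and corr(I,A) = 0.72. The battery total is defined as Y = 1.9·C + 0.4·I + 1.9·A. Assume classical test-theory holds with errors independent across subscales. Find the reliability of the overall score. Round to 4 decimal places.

Var(Y) = 1.9²·9.9² + 0.4²·19.8² + 1.9²·4.9² + 2·[0.76·9.9·19.8·0.60 + 3.61·9.9·4.9·0.59 + 0.76·19.8·4.9·0.72] = 503.219 + 491.592 = 994.81.
Under uncorrelated errors the observed covariances equal the true-score covariances, so only the own-variance terms attenuate.
True-score variance = [1.9²·9.9²·0.63 + 0.4²·19.8²·0.83 + 1.9²·4.9²·0.92] + 491.592 = 354.709 + 491.592 = 846.301.
Reliability = 846.301 / 994.81 = 0.8507.

0.8507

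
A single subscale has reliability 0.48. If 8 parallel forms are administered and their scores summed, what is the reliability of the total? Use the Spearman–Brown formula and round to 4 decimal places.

0.8807

ρ_k = kρ / (1 + (k−1)ρ) = 8·0.48 / (1 + 7·0.48) = 3.840 / 4.360 = 0.8807.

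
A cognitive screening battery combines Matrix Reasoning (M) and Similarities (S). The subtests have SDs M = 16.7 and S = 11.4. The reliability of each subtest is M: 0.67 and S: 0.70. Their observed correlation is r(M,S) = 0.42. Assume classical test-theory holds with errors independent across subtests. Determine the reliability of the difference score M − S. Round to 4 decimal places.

Var(M−S) = 16.7² + 11.4² − 2·16.7·11.4·0.42 = 408.85 − 159.919 = 248.931.
With uncorrelated errors the cross-covariances are all true-score covariance, so they carry over unchanged; only the diagonal terms shrink to ρᵢσᵢ².
True-score variance = [16.7²·0.67 + 11.4²·0.70] − 159.919 = 277.828 − 159.919 = 117.909.
Reliability = 117.909 / 248.931 = 0.4737.

0.4737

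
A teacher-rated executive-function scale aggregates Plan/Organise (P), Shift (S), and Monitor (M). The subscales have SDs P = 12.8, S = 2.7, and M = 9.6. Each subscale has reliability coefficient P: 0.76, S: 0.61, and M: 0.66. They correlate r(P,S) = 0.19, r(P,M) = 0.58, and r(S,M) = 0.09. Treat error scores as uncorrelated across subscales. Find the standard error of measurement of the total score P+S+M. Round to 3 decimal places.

Var(total) = 263.29 + 160.339 = 423.629.
True-score variance = 189.791 + 160.339 = 350.13, so reliability = 0.8265.
Error variance = 423.629 − 350.13 = 73.4991; SEM = √73.4991 = 8.573.

8.573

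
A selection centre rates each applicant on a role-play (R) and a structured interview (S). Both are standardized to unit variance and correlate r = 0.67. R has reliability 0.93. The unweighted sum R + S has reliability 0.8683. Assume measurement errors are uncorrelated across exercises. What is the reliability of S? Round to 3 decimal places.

0.630

Var(R+S) = 2 + 2·0.67 = 3.340.
True-score variance = ρ_R + ρ_S + 2·0.67, so 0.8683 = (0.93 + ρ_S + 1.34) / 3.340.
ρ_S = 0.8683·3.340 − 0.93 − 1.34 = 0.630.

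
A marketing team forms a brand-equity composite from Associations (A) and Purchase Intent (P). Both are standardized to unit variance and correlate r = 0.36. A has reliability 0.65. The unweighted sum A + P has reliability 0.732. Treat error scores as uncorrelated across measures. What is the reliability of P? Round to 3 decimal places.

Var(A+P) = 2 + 2·0.36 = 2.720.
True-score variance = ρ_A + ρ_P + 2·0.36, so 0.732 = (0.65 + ρ_P + 0.72) / 2.720.
ρ_P = 0.732·2.720 − 0.65 − 0.72 = 0.621.

0.621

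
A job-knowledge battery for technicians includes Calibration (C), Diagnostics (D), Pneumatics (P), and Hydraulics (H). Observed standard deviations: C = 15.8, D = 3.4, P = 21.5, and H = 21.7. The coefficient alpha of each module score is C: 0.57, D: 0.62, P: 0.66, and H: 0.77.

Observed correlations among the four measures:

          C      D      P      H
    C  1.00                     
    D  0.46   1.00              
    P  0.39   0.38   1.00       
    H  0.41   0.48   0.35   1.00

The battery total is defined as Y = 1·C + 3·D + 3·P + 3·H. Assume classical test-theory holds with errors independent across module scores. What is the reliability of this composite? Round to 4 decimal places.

Var(Y) = 15.8² + 3²·3.4² + 3²·21.5² + 3²·21.7² + 2·[3·15.8·3.4·0.46 + 3·15.8·21.5·0.39 + 3·15.8·21.7·0.41 + 9·3.4·21.5·0.38 + 9·3.4·21.7·0.48 + 9·21.5·21.7·0.35] = 8751.94 + 5863.33 = 14615.3.
With uncorrelated errors the cross-covariances are all true-score covariance, so they carry over unchanged; only the diagonal terms shrink to ρᵢσᵢ².
True-score variance = [15.8²·0.57 + 3²·3.4²·0.62 + 3²·21.5²·0.66 + 3²·21.7²·0.77] + 5863.33 = 6215.83 + 5863.33 = 12079.2.
Reliability = 12079.2 / 14615.3 = 0.8265.

0.8265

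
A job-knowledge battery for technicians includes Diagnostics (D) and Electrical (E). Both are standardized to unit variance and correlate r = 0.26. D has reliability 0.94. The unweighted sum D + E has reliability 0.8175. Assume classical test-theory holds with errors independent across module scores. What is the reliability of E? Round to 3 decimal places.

0.600

Var(D+E) = 2 + 2·0.26 = 2.520.
True-score variance = ρ_D + ρ_E + 2·0.26, so 0.8175 = (0.94 + ρ_E + 0.52) / 2.520.
ρ_E = 0.8175·2.520 − 0.94 − 0.52 = 0.600.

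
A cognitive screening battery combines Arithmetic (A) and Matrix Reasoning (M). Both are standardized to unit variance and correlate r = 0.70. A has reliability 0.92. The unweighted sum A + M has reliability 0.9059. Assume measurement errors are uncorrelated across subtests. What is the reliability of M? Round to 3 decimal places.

Var(A+M) = 2 + 2·0.70 = 3.400.
True-score variance = ρ_A + ρ_M + 2·0.70, so 0.9059 = (0.92 + ρ_M + 1.40) / 3.400.
ρ_M = 0.9059·3.400 − 0.92 − 1.40 = 0.760.

0.760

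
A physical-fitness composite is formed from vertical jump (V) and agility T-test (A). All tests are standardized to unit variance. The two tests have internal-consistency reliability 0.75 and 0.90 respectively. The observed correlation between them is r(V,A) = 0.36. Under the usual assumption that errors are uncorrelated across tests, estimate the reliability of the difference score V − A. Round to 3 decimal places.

0.727

Var(V−A) = 1 + 1 − 2·0.36 = 2 − 0.72 = 1.28.
Under uncorrelated errors the observed covariances equal the true-score covariances, so only the own-variance terms attenuate.
True-score variance = [0.75 + 0.90] − 0.72 = 1.65 − 0.72 = 0.93.
Reliability = 0.93 / 1.28 = 0.727.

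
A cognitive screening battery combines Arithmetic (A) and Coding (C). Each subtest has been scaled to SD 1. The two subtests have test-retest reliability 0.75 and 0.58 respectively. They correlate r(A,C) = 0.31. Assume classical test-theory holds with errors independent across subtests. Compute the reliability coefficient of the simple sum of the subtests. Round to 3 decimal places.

0.744

Var(A+C) = 2 + 2·[0.31] = 2 + 0.62 = 2.62.
Under uncorrelated errors the observed covariances equal the true-score covariances, so only the own-variance terms attenuate.
True-score variance = [0.75 + 0.58] + 0.62 = 1.33 + 0.62 = 1.95.
Reliability = 1.95 / 2.62 = 0.744.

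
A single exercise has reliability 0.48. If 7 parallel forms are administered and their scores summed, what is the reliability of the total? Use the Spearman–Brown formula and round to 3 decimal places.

0.866

ρ_k = kρ / (1 + (k−1)ρ) = 7·0.48 / (1 + 6·0.48) = 3.360 / 3.880 = 0.866.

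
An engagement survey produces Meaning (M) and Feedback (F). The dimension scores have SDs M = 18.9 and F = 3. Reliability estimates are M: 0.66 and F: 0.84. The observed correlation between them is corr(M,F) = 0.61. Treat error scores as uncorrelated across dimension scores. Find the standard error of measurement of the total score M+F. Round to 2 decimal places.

11.09

Var(total) = 366.21 + 69.174 = 435.384.
True-score variance = 243.319 + 69.174 = 312.493, so reliability = 0.7177.
Error variance = 435.384 − 312.493 = 122.891; SEM = √122.891 = 11.09.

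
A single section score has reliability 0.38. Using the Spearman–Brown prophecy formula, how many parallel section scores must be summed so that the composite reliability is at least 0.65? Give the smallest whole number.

4

k ≥ ρ*(1−ρ₁)/(ρ₁(1−ρ*)) = 0.65·0.62 / (0.38·0.35) = 3.030.
Smallest integer k = 4.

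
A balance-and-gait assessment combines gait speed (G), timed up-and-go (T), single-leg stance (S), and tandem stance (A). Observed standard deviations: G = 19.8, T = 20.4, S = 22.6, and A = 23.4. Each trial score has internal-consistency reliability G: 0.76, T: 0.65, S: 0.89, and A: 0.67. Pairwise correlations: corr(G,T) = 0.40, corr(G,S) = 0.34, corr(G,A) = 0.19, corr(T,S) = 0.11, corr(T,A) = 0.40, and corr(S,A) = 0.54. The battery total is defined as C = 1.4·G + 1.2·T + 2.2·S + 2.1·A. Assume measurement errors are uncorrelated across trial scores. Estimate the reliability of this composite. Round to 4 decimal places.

0.8793

Var(C) = 1.4²·19.8² + 1.2²·20.4² + 2.2²·22.6² + 2.1²·23.4² + 2·[1.68·19.8·20.4·0.40 + 3.08·19.8·22.6·0.34 + 2.94·19.8·23.4·0.19 + 2.64·20.4·22.6·0.11 + 2.52·20.4·23.4·0.40 + 4.62·22.6·23.4·0.54] = 6254.49 + 5866.52 = 12121.
With uncorrelated errors the cross-covariances are all true-score covariance, so they carry over unchanged; only the diagonal terms shrink to ρᵢσᵢ².
True-score variance = [1.4²·19.8²·0.76 + 1.2²·20.4²·0.65 + 2.2²·22.6²·0.89 + 2.1²·23.4²·0.67] + 5866.52 = 4791.53 + 5866.52 = 10658.1.
Reliability = 10658.1 / 12121 = 0.8793.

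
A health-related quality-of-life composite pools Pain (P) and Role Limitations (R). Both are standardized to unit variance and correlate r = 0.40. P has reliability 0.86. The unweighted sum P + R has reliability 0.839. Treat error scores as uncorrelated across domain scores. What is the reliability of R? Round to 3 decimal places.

0.689

Var(P+R) = 2 + 2·0.40 = 2.800.
True-score variance = ρ_P + ρ_R + 2·0.40, so 0.839 = (0.86 + ρ_R + 0.80) / 2.800.
ρ_R = 0.839·2.800 − 0.86 − 0.80 = 0.689.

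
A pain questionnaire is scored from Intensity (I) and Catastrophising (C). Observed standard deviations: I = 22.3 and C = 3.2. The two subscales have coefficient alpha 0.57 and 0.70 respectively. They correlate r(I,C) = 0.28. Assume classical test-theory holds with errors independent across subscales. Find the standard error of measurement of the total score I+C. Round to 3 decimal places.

14.728

Var(total) = 507.53 + 39.9616 = 547.492.
True-score variance = 290.623 + 39.9616 = 330.585, so reliability = 0.6038.
Error variance = 547.492 − 330.585 = 216.907; SEM = √216.907 = 14.728.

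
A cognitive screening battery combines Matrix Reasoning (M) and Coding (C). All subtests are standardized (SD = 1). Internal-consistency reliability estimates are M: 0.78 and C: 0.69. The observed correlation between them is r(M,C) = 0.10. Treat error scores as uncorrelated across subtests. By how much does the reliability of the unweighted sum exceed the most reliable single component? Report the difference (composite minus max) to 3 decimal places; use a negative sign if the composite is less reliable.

Var(sum) = 2 + 0.2 = 2.2; true-score variance = 1.47 + 0.2 = 1.67; composite reliability = 0.7591.
Max component reliability = 0.7800.
Difference = 0.7591 − 0.7800 = -0.021.

-0.021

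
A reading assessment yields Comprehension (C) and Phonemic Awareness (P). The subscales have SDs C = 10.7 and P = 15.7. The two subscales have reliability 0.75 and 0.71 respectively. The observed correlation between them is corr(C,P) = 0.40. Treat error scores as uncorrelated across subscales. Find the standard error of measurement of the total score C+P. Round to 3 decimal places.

10.005

Var(total) = 360.98 + 134.392 = 495.372.
True-score variance = 260.875 + 134.392 = 395.267, so reliability = 0.7979.
Error variance = 495.372 − 395.267 = 100.105; SEM = √100.105 = 10.005.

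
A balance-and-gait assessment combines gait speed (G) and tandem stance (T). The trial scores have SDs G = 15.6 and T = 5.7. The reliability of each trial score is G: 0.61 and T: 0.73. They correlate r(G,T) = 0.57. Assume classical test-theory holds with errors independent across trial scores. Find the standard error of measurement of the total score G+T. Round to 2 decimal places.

Var(total) = 275.85 + 101.369 = 377.219.
True-score variance = 172.167 + 101.369 = 273.536, so reliability = 0.7251.
Error variance = 377.219 − 273.536 = 103.683; SEM = √103.683 = 10.18.

10.18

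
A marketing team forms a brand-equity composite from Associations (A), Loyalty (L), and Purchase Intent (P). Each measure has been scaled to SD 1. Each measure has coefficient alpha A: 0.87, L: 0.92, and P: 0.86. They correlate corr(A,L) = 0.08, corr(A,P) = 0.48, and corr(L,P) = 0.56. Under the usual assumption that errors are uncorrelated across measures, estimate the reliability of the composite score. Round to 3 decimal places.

Var(A+L+P) = 3 + 2·[0.08 + 0.48 + 0.56] = 3 + 2.24 = 5.24.
Because errors are independent across components, Cov(Tᵢ,Tⱼ) = Cov(Xᵢ,Xⱼ); the off-diagonal part of the true-score variance is the same as above.
True-score variance = [0.87 + 0.92 + 0.86] + 2.24 = 2.65 + 2.24 = 4.89.
Reliability = 4.89 / 5.24 = 0.933.

0.933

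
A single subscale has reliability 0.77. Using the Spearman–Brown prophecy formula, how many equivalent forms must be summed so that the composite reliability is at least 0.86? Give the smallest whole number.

2

k ≥ ρ*(1−ρ₁)/(ρ₁(1−ρ*)) = 0.86·0.23 / (0.77·0.14) = 1.835.
Smallest integer k = 2.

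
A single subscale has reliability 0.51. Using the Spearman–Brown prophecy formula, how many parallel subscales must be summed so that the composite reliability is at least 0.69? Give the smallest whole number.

3

k ≥ ρ*(1−ρ₁)/(ρ₁(1−ρ*)) = 0.69·0.49 / (0.51·0.31) = 2.139.
Smallest integer k = 3.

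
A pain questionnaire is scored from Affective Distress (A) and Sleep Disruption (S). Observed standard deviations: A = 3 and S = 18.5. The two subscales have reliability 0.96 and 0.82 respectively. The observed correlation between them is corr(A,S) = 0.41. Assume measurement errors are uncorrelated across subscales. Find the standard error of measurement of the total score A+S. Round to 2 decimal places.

Var(total) = 351.25 + 45.51 = 396.76.
True-score variance = 289.285 + 45.51 = 334.795, so reliability = 0.8438.
Error variance = 396.76 − 334.795 = 61.965; SEM = √61.965 = 7.87.

7.87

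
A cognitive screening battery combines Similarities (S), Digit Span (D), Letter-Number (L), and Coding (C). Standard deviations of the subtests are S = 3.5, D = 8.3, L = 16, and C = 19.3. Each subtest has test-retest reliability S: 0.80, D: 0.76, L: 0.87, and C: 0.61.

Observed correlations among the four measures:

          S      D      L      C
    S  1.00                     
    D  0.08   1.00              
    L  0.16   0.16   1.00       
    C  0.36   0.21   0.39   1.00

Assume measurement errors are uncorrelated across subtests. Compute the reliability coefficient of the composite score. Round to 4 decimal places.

Var(S+D+L+C) = 3.5² + 8.3² + 16² + 19.3² + 2·[3.5·8.3·0.08 + 3.5·16·0.16 + 3.5·19.3·0.36 + 8.3·16·0.16 + 8.3·19.3·0.21 + 16·19.3·0.39] = 709.63 + 421.844 = 1131.47.
Under uncorrelated errors the observed covariances equal the true-score covariances, so only the own-variance terms attenuate.
True-score variance = [3.5²·0.80 + 8.3²·0.76 + 16²·0.87 + 19.3²·0.61] + 421.844 = 512.095 + 421.844 = 933.939.
Reliability = 933.939 / 1131.47 = 0.8254.

0.8254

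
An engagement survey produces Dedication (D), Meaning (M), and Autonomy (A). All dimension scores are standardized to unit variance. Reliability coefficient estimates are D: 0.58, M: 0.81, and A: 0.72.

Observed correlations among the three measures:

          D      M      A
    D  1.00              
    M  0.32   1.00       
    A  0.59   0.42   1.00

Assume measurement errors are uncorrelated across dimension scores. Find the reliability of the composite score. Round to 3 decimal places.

0.843

Var(D+M+A) = 3 + 2·[0.32 + 0.59 + 0.42] = 3 + 2.66 = 5.66.
Under uncorrelated errors the observed covariances equal the true-score covariances, so only the own-variance terms attenuate.
True-score variance = [0.58 + 0.81 + 0.72] + 2.66 = 2.11 + 2.66 = 4.77.
Reliability = 4.77 / 5.66 = 0.843.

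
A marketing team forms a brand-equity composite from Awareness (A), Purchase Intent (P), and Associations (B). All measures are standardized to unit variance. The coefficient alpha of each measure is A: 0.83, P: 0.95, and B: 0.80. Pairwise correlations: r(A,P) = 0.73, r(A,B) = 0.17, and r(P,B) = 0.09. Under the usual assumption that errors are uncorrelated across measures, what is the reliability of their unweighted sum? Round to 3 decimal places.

0.916

Var(A+P+B) = 3 + 2·[0.73 + 0.17 + 0.09] = 3 + 1.98 = 4.98.
Because errors are independent across components, Cov(Tᵢ,Tⱼ) = Cov(Xᵢ,Xⱼ); the off-diagonal part of the true-score variance is the same as above.
True-score variance = [0.83 + 0.95 + 0.80] + 1.98 = 2.58 + 1.98 = 4.56.
Reliability = 4.56 / 4.98 = 0.916.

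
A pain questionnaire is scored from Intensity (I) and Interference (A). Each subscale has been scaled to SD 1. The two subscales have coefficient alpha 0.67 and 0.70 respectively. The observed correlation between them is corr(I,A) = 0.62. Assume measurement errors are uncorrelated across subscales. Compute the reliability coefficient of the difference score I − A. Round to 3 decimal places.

Var(I−A) = 1 + 1 − 2·0.62 = 2 − 1.24 = 0.76.
Because errors are independent across components, Cov(Tᵢ,Tⱼ) = Cov(Xᵢ,Xⱼ); the off-diagonal part of the true-score variance is the same as above.
True-score variance = [0.67 + 0.70] − 1.24 = 1.37 − 1.24 = 0.13.
Reliability = 0.13 / 0.76 = 0.171.

0.171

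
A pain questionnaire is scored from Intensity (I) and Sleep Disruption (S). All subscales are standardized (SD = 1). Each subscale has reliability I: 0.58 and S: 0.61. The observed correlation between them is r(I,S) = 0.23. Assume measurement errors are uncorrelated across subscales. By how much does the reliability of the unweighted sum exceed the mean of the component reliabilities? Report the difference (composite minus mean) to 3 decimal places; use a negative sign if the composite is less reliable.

Var(sum) = 2 + 0.46 = 2.46; true-score variance = 1.19 + 0.46 = 1.65; composite reliability = 0.6707.
Mean component reliability = 0.5950.
Difference = 0.6707 − 0.5950 = 0.076.

0.076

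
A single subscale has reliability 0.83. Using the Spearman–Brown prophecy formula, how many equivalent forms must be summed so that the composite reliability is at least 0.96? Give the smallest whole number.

5

k ≥ ρ*(1−ρ₁)/(ρ₁(1−ρ*)) = 0.96·0.17 / (0.83·0.04) = 4.916.
Smallest integer k = 5.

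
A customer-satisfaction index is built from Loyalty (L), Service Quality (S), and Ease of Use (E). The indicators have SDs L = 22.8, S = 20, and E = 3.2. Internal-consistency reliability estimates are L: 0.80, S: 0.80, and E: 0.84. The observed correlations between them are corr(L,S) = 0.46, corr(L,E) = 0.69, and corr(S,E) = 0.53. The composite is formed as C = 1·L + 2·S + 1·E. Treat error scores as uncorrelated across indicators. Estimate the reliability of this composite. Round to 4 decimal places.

0.8672

Var(C) = 22.8² + 2²·20² + 3.2² + 2·[2·22.8·20·0.46 + 22.8·3.2·0.69 + 2·20·3.2·0.53] = 2130.08 + 1075.4 = 3205.48.
Under uncorrelated errors the observed covariances equal the true-score covariances, so only the own-variance terms attenuate.
True-score variance = [22.8²·0.80 + 2²·20²·0.80 + 3.2²·0.84] + 1075.4 = 1704.47 + 1075.4 = 2779.88.
Reliability = 2779.88 / 3205.48 = 0.8672.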